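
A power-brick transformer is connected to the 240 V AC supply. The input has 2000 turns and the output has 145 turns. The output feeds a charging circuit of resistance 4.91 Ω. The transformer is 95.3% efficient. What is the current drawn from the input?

I_in ≈ 0.270 A

V_out = 240 × 145/2000 = 17.400 V.
I_out = V_out/R = 17.400/4.91 = 3.5438 A.
P_out = V_out I_out = 17.400 × 3.5438 = 61.662 W.
P_in = P_out/η = 61.662/0.953 = 64.703 W.
I_in = P_in/V_in = 64.703/240 = 0.270 A.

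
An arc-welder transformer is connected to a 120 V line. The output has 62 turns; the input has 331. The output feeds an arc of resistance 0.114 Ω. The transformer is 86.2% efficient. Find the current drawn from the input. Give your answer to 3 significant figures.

I_in ≈ 42.8 A

V_out = 120 × 62/331 = 22.477 V.
I_out = V_out/R = 22.477/0.114 = 197.17 A.
P_out = V_out I_out = 22.477 × 197.17 = 4431.8 W.
P_in = P_out/η = 4431.8/0.862 = 5141.4 W.
I_in = P_in/V_in = 5141.4/120 = 42.8 A.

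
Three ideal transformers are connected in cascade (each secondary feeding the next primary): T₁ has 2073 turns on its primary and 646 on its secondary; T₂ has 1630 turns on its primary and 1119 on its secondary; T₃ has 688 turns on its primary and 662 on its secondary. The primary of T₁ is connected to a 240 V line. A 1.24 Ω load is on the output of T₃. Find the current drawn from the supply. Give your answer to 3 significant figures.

After T₁: V = 240.00 × 646/2073 = 74.790 V.
After T₂: V = 74.790 × 1119/1630 = 51.344 V.
After T₃: V = 51.344 × 662/688 = 49.403 V.
I_load = 49.403/1.24 = 39.841 A, so P_out = 49.403 × 39.841 = 1968.3 W.
All ideal ⇒ P_in = P_out, so I_supply = 1968.3/240 = 8.20 A.

I_supply ≈ 8.20 A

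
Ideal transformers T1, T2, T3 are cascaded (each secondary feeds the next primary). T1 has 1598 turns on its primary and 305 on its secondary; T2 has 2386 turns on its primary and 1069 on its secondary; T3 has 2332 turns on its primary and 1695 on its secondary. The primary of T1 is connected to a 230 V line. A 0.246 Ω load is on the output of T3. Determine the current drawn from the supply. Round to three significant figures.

I_supply ≈ 3.61 A

Secondary of T1: V = 230.00 × 305/1598 = 43.899 V.
Secondary of T2: V = 43.899 × 1069/2386 = 19.668 V.
Secondary of T3: V = 19.668 × 1695/2332 = 14.295 V.
I_load = 14.295/0.246 = 58.112 A, so P_out = 14.295 × 58.112 = 830.74 W.
All ideal ⇒ P_in = P_out, so I_supply = 830.74/230 = 3.61 A.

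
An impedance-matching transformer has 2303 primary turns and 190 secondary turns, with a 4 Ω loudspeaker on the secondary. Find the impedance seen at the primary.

Z_p ≈ 588 Ω

Z_p = (N_p/N_s)² × Z_s = (2303/190)² × 4 = 588 Ω.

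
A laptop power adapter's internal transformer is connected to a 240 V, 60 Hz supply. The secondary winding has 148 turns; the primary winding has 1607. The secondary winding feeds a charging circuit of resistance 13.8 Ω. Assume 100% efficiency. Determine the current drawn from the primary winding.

I_p ≈ 0.148 A

V_s = V_p × N_s/N_p = 240 × 148/1607 = 22.103 V.
I_s = V_s/R = 22.103/13.8 = 1.6017 A.
For an ideal transformer I_p N_p = I_s N_s, so I_p = 1.6017 × 148/1607 = 0.148 A.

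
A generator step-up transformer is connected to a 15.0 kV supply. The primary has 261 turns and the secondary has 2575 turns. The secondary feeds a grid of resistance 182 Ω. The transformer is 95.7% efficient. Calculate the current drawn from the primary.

I_p ≈ 8380 A

V_s = 15000 × 2575/261 = 147990 V.
I_s = V_s/R = 147990/182 = 813.12 A.
P_out = V_s I_s = 147990 × 813.12 = 1.2033×10^8 W.
P_in = P_out/η = 1.2033×10^8/0.957 = 1.2574×10^8 W.
I_p = P_in/V_p = 1.2574×10^8/15000 = 8380 A.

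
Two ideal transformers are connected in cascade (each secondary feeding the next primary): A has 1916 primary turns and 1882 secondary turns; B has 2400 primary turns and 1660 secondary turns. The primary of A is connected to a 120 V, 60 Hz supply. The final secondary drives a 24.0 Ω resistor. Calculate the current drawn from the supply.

I_supply ≈ 2.31 A

After A: V = 120.00 × 1882/1916 = 117.87 V.
After B: V = 117.87 × 1660/2400 = 81.527 V.
I_load = 81.527/24.0 = 3.3970 A, so P_out = 81.527 × 3.3970 = 276.94 W.
All ideal ⇒ P_in = P_out, so I_supply = 276.94/120 = 2.31 A.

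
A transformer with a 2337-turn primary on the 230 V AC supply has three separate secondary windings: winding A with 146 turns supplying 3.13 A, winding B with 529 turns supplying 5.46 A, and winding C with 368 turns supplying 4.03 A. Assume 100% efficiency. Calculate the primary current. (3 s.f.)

I_p ≈ 2.07 A

V_A = 230 × 146/2337 = 14.369 V; V_B = 230 × 529/2337 = 52.062 V; V_C = 230 × 368/2337 = 36.217 V.
P_out = V_A I_A + V_B I_B + V_C I_C = 14.369×3.13 + 52.062×5.46 + 36.217×4.03 = 44.974 + 284.26 + 145.96 = 475.19 W.
Ideal ⇒ P_in = P_out, so I_p = P_out/V_p = 475.19/230 = 2.07 A.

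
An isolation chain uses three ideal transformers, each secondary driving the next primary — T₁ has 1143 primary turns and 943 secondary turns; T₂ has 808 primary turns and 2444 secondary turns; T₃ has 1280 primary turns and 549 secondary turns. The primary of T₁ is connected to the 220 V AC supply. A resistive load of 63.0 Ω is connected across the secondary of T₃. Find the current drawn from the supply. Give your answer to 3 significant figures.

I_supply ≈ 4.00 A

Secondary of T₁: V = 220.00 × 943/1143 = 181.50 V.
Secondary of T₂: V = 181.50 × 2444/808 = 549.01 V.
Secondary of T₃: V = 549.01 × 549/1280 = 235.47 V.
I_load = 235.47/63.0 = 3.7377 A, so P_out = 235.47 × 3.7377 = 880.12 W.
All ideal ⇒ P_in = P_out, so I_supply = 880.12/220 = 4.00 A.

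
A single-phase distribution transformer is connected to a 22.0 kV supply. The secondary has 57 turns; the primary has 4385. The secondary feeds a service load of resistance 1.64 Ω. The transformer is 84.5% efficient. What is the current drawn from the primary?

I_p ≈ 2.68 A

V_s = 22000 × 57/4385 = 285.97 V.
I_s = V_s/R = 285.97/1.64 = 174.37 A.
P_out = V_s I_s = 285.97 × 174.37 = 49867 W.
P_in = P_out/η = 49867/0.845 = 59014 W.
I_p = P_in/V_p = 59014/22000 = 2.68 A.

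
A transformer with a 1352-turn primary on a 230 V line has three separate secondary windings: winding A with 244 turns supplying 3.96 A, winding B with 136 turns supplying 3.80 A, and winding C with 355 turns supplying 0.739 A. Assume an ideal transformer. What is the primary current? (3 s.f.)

V_A = 230 × 244/1352 = 41.509 V; V_B = 230 × 136/1352 = 23.136 V; V_C = 230 × 355/1352 = 60.392 V.
P_out = V_A I_A + V_B I_B + V_C I_C = 41.509×3.96 + 23.136×3.80 + 60.392×0.739 = 164.38 + 87.917 + 44.630 = 296.92 W.
Ideal ⇒ P_in = P_out, so I_p = P_out/V_p = 296.92/230 = 1.29 A.

I_p ≈ 1.29 A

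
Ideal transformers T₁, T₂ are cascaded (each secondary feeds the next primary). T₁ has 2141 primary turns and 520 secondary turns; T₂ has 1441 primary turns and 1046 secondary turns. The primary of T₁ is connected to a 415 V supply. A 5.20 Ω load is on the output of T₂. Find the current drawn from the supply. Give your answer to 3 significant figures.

I_supply ≈ 2.48 A

After T₁: V = 415.00 × 520/2141 = 100.79 V.
After T₂: V = 100.79 × 1046/1441 = 73.165 V.
I_load = 73.165/5.20 = 14.070 A, so P_out = 73.165 × 14.070 = 1029.4 W.
All ideal ⇒ P_in = P_out, so I_supply = 1029.4/415 = 2.48 A.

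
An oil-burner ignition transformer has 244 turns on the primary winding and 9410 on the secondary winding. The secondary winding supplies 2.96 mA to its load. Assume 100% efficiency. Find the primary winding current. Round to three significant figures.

For an ideal transformer I_p/I_s = N_s/N_p, so I_p = 0.00296 × 9410/244 = 0.114 A.

I_p ≈ 0.114 A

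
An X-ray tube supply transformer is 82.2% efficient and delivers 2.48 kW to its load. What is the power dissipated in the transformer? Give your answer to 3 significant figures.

P_in = P_out/η = 2480/0.822 = 3017.03 W.
P_loss = P_in − P_out = 3017.03 − 2480 = 537 W.

P_loss ≈ 537 W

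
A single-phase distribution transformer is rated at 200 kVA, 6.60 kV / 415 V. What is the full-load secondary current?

I_s = S/V_s = 200000/415 = 482 A.

I_s ≈ 482 A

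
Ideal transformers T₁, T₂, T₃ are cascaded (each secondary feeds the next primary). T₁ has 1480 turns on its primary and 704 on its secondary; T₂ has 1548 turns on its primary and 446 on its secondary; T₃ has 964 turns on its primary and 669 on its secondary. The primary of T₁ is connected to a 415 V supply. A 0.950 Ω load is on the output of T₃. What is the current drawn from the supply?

I_supply ≈ 3.95 A

Secondary of T₁: V = 415.00 × 704/1480 = 197.41 V.
Secondary of T₂: V = 197.41 × 446/1548 = 56.875 V.
Secondary of T₃: V = 56.875 × 669/964 = 39.470 V.
I_load = 39.470/0.950 = 41.548 A, so P_out = 39.470 × 41.548 = 1639.9 W.
All ideal ⇒ P_in = P_out, so I_supply = 1639.9/415 = 3.95 A.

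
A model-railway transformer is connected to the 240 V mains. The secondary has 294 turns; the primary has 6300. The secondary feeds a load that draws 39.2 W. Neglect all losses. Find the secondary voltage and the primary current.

V_s = V_p × N_s/N_p = 240 × 294/6300 = 11.200 V.
I_s = P/V_s = 39.2/11.200 = 3.5000 A.
I_p = I_s × N_s/N_p = 3.5000 × 294/6300 = 0.163 A.

V_s ≈ 11.2 V, I_p ≈ 0.163 A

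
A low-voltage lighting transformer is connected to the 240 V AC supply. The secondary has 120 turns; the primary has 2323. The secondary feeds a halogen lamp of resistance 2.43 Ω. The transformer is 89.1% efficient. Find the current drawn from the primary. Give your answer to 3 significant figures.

I_p ≈ 0.296 A

V_s = 240 × 120/2323 = 12.398 V.
I_s = V_s/R = 12.398/2.43 = 5.1020 A.
P_out = V_s I_s = 12.398 × 5.1020 = 63.253 W.
P_in = P_out/η = 63.253/0.891 = 70.991 W.
I_p = P_in/V_p = 70.991/240 = 0.296 A.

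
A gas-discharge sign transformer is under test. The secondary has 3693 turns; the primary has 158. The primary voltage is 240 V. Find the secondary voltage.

V_s/V_p = N_s/N_p, so V_s = 240 × 3693/158 = 5610 V.

V_s ≈ 5610 V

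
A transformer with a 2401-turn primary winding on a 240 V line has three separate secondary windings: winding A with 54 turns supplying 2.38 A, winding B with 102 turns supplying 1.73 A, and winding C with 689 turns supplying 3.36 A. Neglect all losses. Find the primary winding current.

V_A = 240 × 54/2401 = 5.3978 V; V_B = 240 × 102/2401 = 10.196 V; V_C = 240 × 689/2401 = 68.871 V.
P_out = V_A I_A + V_B I_B + V_C I_C = 5.3978×2.38 + 10.196×1.73 + 68.871×3.36 = 12.847 + 17.639 + 231.41 = 261.89 W.
Ideal ⇒ P_in = P_out, so I_p = P_out/V_p = 261.89/240 = 1.09 A.

I_p ≈ 1.09 A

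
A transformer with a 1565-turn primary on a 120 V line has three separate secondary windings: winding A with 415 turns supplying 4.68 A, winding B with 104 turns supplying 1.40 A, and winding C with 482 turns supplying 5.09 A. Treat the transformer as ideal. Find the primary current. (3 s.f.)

V_A = 120 × 415/1565 = 31.821 V; V_B = 120 × 104/1565 = 7.9744 V; V_C = 120 × 482/1565 = 36.958 V.
P_out = V_A I_A + V_B I_B + V_C I_C = 31.821×4.68 + 7.9744×1.40 + 36.958×5.09 = 148.92 + 11.164 + 188.12 = 348.21 W.
Ideal ⇒ P_in = P_out, so I_p = P_out/V_p = 348.21/120 = 2.90 A.

I_p ≈ 2.90 A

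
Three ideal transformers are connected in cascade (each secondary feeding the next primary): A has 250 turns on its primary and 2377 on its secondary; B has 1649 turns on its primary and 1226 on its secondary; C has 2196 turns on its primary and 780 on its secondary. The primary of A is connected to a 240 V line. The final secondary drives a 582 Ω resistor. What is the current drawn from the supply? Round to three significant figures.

I_supply ≈ 2.60 A

Secondary of A: V = 240.00 × 2377/250 = 2281.9 V.
Secondary of B: V = 2281.9 × 1226/1649 = 1696.6 V.
Secondary of C: V = 1696.6 × 780/2196 = 602.60 V.
I_load = 602.60/582 = 1.0354 A, so P_out = 602.60 × 1.0354 = 623.94 W.
All ideal ⇒ P_in = P_out, so I_supply = 623.94/240 = 2.60 A.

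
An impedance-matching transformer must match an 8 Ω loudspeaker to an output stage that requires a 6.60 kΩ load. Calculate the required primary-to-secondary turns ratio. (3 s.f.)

Z_p/Z_s = (N_p/N_s)², so N_p/N_s = √(6600/8) = √825 = 28.7.

N_p/N_s ≈ 28.7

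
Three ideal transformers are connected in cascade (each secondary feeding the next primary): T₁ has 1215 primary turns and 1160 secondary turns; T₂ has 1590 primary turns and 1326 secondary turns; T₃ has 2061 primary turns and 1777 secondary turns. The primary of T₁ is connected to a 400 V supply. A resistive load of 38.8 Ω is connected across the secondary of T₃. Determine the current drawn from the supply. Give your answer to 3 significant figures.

I_supply ≈ 4.86 A

After T₁: V = 400.00 × 1160/1215 = 381.89 V.
After T₂: V = 381.89 × 1326/1590 = 318.48 V.
After T₃: V = 318.48 × 1777/2061 = 274.60 V.
I_load = 274.60/38.8 = 7.0773 A, so P_out = 274.60 × 7.0773 = 1943.4 W.
All ideal ⇒ P_in = P_out, so I_supply = 1943.4/400 = 4.86 A.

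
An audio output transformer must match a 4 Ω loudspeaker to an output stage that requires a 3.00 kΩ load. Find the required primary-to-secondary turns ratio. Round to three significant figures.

N_p/N_s ≈ 27.4

Z_p/Z_s = (N_p/N_s)², so N_p/N_s = √(3000/4) = √750 = 27.4.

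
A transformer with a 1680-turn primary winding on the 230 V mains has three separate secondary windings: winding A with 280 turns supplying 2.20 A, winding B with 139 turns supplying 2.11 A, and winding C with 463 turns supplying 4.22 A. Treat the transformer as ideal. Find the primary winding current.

V_A = 230 × 280/1680 = 38.333 V; V_B = 230 × 139/1680 = 19.030 V; V_C = 230 × 463/1680 = 63.387 V.
P_out = V_A I_A + V_B I_B + V_C I_C = 38.333×2.20 + 19.030×2.11 + 63.387×4.22 = 84.333 + 40.153 + 267.49 = 391.98 W.
Ideal ⇒ P_in = P_out, so I_p = P_out/V_p = 391.98/230 = 1.70 A.

I_p ≈ 1.70 A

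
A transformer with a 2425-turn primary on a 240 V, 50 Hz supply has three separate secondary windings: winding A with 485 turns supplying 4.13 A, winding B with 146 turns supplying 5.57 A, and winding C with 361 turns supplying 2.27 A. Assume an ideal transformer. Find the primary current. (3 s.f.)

I_p ≈ 1.50 A

V_A = 240 × 485/2425 = 48.000 V; V_B = 240 × 146/2425 = 14.449 V; V_C = 240 × 361/2425 = 35.728 V.
P_out = V_A I_A + V_B I_B + V_C I_C = 48.000×4.13 + 14.449×5.57 + 35.728×2.27 = 198.24 + 80.484 + 81.102 = 359.83 W.
Ideal ⇒ P_in = P_out, so I_p = P_out/V_p = 359.83/240 = 1.50 A.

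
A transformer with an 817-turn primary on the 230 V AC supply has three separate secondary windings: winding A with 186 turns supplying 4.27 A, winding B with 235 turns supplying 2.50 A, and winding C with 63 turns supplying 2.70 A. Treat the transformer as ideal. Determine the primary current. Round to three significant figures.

V_A = 230 × 186/817 = 52.362 V; V_B = 230 × 235/817 = 66.157 V; V_C = 230 × 63/817 = 17.736 V.
P_out = V_A I_A + V_B I_B + V_C I_C = 52.362×4.27 + 66.157×2.50 + 17.736×2.70 = 223.59 + 165.39 + 47.886 = 436.86 W.
Ideal ⇒ P_in = P_out, so I_p = P_out/V_p = 436.86/230 = 1.90 A.

I_p ≈ 1.90 A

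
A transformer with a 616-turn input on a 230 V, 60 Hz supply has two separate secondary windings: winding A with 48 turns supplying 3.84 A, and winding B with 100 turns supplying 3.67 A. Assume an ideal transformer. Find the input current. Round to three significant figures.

I_in ≈ 0.895 A

V_A = 230 × 48/616 = 17.922 V; V_B = 230 × 100/616 = 37.338 V.
P_out = V_A I_A + V_B I_B = 17.922×3.84 + 37.338×3.67 = 68.821 + 137.03 = 205.85 W.
Ideal ⇒ P_in = P_out, so I_in = P_out/V_in = 205.85/230 = 0.895 A.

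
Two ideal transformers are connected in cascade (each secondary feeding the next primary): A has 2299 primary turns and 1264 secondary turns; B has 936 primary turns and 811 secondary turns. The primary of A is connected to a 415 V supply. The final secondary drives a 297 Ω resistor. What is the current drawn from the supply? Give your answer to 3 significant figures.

After A: V = 415.00 × 1264/2299 = 228.17 V.
After B: V = 228.17 × 811/936 = 197.70 V.
I_load = 197.70/297 = 0.66565 A, so P_out = 197.70 × 0.66565 = 131.60 W.
All ideal ⇒ P_in = P_out, so I_supply = 131.60/415 = 0.317 A.

I_supply ≈ 0.317 A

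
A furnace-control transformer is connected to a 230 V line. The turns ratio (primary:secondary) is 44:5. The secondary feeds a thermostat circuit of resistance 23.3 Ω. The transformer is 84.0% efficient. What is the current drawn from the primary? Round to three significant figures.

V_s = 230 × 5/44 = 26.136 V.
I_s = V_s/R = 26.136/23.3 = 1.1217 A.
P_out = V_s I_s = 26.136 × 1.1217 = 29.318 W.
P_in = P_out/η = 29.318/0.840 = 34.902 W.
I_p = P_in/V_p = 34.902/230 = 0.152 A.

I_p ≈ 0.152 A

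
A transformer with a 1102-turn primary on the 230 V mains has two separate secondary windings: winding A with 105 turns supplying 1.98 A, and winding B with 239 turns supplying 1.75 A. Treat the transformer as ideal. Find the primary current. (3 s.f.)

I_p ≈ 0.568 A

V_A = 230 × 105/1102 = 21.915 V; V_B = 230 × 239/1102 = 49.882 V.
P_out = V_A I_A + V_B I_B = 21.915×1.98 + 49.882×1.75 = 43.391 + 87.294 = 130.68 W.
Ideal ⇒ P_in = P_out, so I_p = P_out/V_p = 130.68/230 = 0.568 A.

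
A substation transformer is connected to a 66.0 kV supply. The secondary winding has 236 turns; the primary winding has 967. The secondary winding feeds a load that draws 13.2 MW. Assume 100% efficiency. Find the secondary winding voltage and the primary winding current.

V_s ≈ 16100 V, I_p ≈ 200 A

V_s = V_p × N_s/N_p = 66000 × 236/967 = 16108 V.
I_s = P/V_s = 1.32×10^7/16108 = 819.49 A.
I_p = I_s × N_s/N_p = 819.49 × 236/967 = 200 A.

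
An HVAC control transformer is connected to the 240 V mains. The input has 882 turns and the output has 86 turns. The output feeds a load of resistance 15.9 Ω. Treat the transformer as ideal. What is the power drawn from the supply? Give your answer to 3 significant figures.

V_out = V_in × N_out/N_in = 240 × 86/882 = 23.401 V.
I_out = V_out/R = 23.401/15.9 = 1.4718 A.
I_in = I_out × N_out/N_in = 1.4718 × 86/882 = 0.14351 A.
P = V_in I_in = 240 × 0.14351 = 34.4 W.

P ≈ 34.4 W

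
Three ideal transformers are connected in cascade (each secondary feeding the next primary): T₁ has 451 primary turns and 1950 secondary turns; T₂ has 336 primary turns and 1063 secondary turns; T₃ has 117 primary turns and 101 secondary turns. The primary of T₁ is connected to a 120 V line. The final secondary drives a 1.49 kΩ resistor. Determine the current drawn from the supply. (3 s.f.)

I_supply ≈ 11.2 A

Secondary of T₁: V = 120.00 × 1950/451 = 518.85 V.
Secondary of T₂: V = 518.85 × 1063/336 = 1641.5 V.
Secondary of T₃: V = 1641.5 × 101/117 = 1417.0 V.
I_load = 1417.0/1490 = 0.95100 A, so P_out = 1417.0 × 0.95100 = 1347.6 W.
All ideal ⇒ P_in = P_out, so I_supply = 1347.6/120 = 11.2 A.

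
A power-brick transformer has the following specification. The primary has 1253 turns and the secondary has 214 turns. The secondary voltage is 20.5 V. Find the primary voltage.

V_p/V_s = N_p/N_s, so V_p = 20.5 × 1253/214 = 120 V.

V_p ≈ 120 V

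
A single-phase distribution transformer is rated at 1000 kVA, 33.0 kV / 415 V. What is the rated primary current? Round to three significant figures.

I_p = S/V_p = 1000000/33000 = 30.3 A.

I_p ≈ 30.3 A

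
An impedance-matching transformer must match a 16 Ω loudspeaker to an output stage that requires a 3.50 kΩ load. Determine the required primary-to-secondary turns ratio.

Z_p/Z_s = (N_p/N_s)², so N_p/N_s = √(3500/16) = √219 = 14.8.

N_p/N_s ≈ 14.8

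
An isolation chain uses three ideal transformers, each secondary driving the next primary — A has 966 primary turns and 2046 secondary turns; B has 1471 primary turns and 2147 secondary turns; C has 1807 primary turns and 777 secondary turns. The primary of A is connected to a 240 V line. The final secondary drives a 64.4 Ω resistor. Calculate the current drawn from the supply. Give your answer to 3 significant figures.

After A: V = 240.00 × 2046/966 = 508.32 V.
After B: V = 508.32 × 2147/1471 = 741.92 V.
After C: V = 741.92 × 777/1807 = 319.02 V.
I_load = 319.02/64.4 = 4.9538 A, so P_out = 319.02 × 4.9538 = 1580.4 W.
All ideal ⇒ P_in = P_out, so I_supply = 1580.4/240 = 6.58 A.

I_supply ≈ 6.58 A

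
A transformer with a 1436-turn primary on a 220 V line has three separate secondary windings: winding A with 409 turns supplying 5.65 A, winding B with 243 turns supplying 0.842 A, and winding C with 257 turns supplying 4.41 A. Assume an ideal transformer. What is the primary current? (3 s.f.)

V_A = 220 × 409/1436 = 62.660 V; V_B = 220 × 243/1436 = 37.228 V; V_C = 220 × 257/1436 = 39.373 V.
P_out = V_A I_A + V_B I_B + V_C I_C = 62.660×5.65 + 37.228×0.842 + 39.373×4.41 = 354.03 + 31.346 + 173.64 = 559.01 W.
Ideal ⇒ P_in = P_out, so I_p = P_out/V_p = 559.01/220 = 2.54 A.

I_p ≈ 2.54 A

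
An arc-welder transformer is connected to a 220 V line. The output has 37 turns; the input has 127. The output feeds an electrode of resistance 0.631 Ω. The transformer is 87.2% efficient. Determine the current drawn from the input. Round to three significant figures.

V_out = 220 × 37/127 = 64.094 V.
I_out = V_out/R = 64.094/0.631 = 101.58 A.
P_out = V_out I_out = 64.094 × 101.58 = 6510.5 W.
P_in = P_out/η = 6510.5/0.872 = 7466.1 W.
I_in = P_in/V_in = 7466.1/220 = 33.9 A.

I_in ≈ 33.9 A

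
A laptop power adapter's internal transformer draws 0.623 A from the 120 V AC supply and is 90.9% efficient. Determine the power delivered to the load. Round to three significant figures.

P_in = V_p I_p = 120 × 0.623 = 74.760 W.
P_out = η P_in = 0.909 × 74.760 = 68.0 W.

P_out ≈ 68.0 W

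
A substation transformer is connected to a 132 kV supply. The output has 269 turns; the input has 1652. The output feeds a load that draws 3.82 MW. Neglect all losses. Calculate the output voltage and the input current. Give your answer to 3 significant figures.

V_out = V_in × N_out/N_in = 132000 × 269/1652 = 21494 V.
I_out = P/V_out = 3.82×10^6/21494 = 177.72 A.
I_in = I_out × N_out/N_in = 177.72 × 269/1652 = 28.9 A.

V_out ≈ 21500 V, I_in ≈ 28.9 A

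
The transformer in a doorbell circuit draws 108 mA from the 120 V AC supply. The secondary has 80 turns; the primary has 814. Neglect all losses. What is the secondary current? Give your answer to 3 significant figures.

I_s/I_p = N_p/N_s, so I_s = 0.108 × 814/80 = 1.10 A.

I_s ≈ 1.10 A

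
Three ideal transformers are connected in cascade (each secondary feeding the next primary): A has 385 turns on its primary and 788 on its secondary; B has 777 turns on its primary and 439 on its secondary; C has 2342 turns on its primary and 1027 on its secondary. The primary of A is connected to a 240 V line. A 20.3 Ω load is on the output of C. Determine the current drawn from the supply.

Secondary of A: V = 240.00 × 788/385 = 491.22 V.
Secondary of B: V = 491.22 × 439/777 = 277.54 V.
Secondary of C: V = 277.54 × 1027/2342 = 121.70 V.
I_load = 121.70/20.3 = 5.9953 A, so P_out = 121.70 × 5.9953 = 729.64 W.
All ideal ⇒ P_in = P_out, so I_supply = 729.64/240 = 3.04 A.

I_supply ≈ 3.04 A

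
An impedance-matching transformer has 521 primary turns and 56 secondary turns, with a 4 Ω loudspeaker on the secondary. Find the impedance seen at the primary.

Z_p ≈ 346 Ω

Z_p = (N_p/N_s)² × Z_s = (521/56)² × 4 = 346 Ω.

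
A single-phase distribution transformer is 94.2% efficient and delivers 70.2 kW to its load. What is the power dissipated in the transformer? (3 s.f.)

P_loss ≈ 4320 W

P_in = P_out/η = 70200/0.942 = 74522.3 W.
P_loss = P_in − P_out = 74522.3 − 70200 = 4320 W.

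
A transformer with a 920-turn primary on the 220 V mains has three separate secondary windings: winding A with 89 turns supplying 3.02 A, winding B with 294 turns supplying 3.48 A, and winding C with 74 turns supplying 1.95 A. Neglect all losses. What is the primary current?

V_A = 220 × 89/920 = 21.283 V; V_B = 220 × 294/920 = 70.304 V; V_C = 220 × 74/920 = 17.696 V.
P_out = V_A I_A + V_B I_B + V_C I_C = 21.283×3.02 + 70.304×3.48 + 17.696×1.95 = 64.273 + 244.66 + 34.507 = 343.44 W.
Ideal ⇒ P_in = P_out, so I_p = P_out/V_p = 343.44/220 = 1.56 A.

I_p ≈ 1.56 A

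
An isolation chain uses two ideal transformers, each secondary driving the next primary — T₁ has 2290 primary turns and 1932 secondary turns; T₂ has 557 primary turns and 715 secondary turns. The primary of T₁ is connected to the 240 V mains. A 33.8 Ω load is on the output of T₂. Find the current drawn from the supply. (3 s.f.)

After T₁: V = 240.00 × 1932/2290 = 202.48 V.
After T₂: V = 202.48 × 715/557 = 259.92 V.
I_load = 259.92/33.8 = 7.6898 A, so P_out = 259.92 × 7.6898 = 1998.7 W.
All ideal ⇒ P_in = P_out, so I_supply = 1998.7/240 = 8.33 A.

I_supply ≈ 8.33 A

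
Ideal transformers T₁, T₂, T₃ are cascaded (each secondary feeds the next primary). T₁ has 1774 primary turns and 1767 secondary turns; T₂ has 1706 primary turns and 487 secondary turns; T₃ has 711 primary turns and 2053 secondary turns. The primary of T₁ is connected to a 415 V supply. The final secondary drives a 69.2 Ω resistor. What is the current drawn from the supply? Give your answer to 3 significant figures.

After T₁: V = 415.00 × 1767/1774 = 413.36 V.
After T₂: V = 413.36 × 487/1706 = 118.00 V.
After T₃: V = 118.00 × 2053/711 = 340.72 V.
I_load = 340.72/69.2 = 4.9237 A, so P_out = 340.72 × 4.9237 = 1677.6 W.
All ideal ⇒ P_in = P_out, so I_supply = 1677.6/415 = 4.04 A.

I_supply ≈ 4.04 A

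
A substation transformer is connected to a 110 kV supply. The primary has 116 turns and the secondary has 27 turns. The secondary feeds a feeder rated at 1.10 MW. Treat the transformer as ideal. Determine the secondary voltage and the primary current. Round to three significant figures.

V_s ≈ 25600 V, I_p ≈ 10.0 A

V_s = V_p × N_s/N_p = 110000 × 27/116 = 25603 V.
I_s = P/V_s = 1.10×10^6/25603 = 42.963 A.
I_p = I_s × N_s/N_p = 42.963 × 27/116 = 10.0 A.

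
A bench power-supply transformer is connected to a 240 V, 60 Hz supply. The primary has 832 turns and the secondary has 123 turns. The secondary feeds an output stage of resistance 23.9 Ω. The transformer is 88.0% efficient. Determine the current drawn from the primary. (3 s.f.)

V_s = 240 × 123/832 = 35.481 V.
I_s = V_s/R = 35.481/23.9 = 1.4846 A.
P_out = V_s I_s = 35.481 × 1.4846 = 52.673 W.
P_in = P_out/η = 52.673/0.880 = 59.856 W.
I_p = P_in/V_p = 59.856/240 = 0.249 A.

I_p ≈ 0.249 A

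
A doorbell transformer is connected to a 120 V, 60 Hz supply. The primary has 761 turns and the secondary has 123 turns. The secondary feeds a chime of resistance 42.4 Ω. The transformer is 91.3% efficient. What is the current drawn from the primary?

V_s = 120 × 123/761 = 19.396 V.
I_s = V_s/R = 19.396/42.4 = 0.45744 A.
P_out = V_s I_s = 19.396 × 0.45744 = 8.8723 W.
P_in = P_out/η = 8.8723/0.913 = 9.7178 W.
I_p = P_in/V_p = 9.7178/120 = 0.0810 A.

I_p ≈ 0.0810 A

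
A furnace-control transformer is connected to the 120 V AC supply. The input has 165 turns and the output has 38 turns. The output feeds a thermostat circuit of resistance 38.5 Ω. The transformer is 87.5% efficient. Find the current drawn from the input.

I_in ≈ 0.189 A

V_out = 120 × 38/165 = 27.636 V.
I_out = V_out/R = 27.636/38.5 = 0.71783 A.
P_out = V_out I_out = 27.636 × 0.71783 = 19.838 W.
P_in = P_out/η = 19.838/0.875 = 22.672 W.
I_in = P_in/V_in = 22.672/120 = 0.189 A.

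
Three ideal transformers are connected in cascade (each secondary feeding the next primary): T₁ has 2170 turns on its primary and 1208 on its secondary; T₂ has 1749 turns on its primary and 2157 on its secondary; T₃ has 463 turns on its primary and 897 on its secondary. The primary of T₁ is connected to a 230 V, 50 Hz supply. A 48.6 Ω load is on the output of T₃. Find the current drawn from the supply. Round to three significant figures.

After T₁: V = 230.00 × 1208/2170 = 128.04 V.
After T₂: V = 128.04 × 2157/1749 = 157.90 V.
After T₃: V = 157.90 × 897/463 = 305.92 V.
I_load = 305.92/48.6 = 6.2946 A, so P_out = 305.92 × 6.2946 = 1925.7 W.
All ideal ⇒ P_in = P_out, so I_supply = 1925.7/230 = 8.37 A.

I_supply ≈ 8.37 A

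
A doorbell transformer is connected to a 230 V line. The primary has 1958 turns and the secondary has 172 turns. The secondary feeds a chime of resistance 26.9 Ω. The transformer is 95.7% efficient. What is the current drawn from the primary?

V_s = 230 × 172/1958 = 20.204 V.
I_s = V_s/R = 20.204/26.9 = 0.75109 A.
P_out = V_s I_s = 20.204 × 0.75109 = 15.175 W.
P_in = P_out/η = 15.175/0.957 = 15.857 W.
I_p = P_in/V_p = 15.857/230 = 0.0689 A.

I_p ≈ 0.0689 A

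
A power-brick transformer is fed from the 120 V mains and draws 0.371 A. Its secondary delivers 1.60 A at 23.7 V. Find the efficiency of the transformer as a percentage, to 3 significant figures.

η ≈ 85.2%

P_in = 120 × 0.371 = 44.5200 W.
P_out = 23.7 × 1.60 = 37.9200 W.
η = P_out/P_in = 37.9200/44.5200 = 0.852.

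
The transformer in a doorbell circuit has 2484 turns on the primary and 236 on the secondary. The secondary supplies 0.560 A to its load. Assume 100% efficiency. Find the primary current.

For an ideal transformer I_p/I_s = N_s/N_p, so I_p = 0.560 × 236/2484 = 0.0532 A.

I_p ≈ 0.0532 A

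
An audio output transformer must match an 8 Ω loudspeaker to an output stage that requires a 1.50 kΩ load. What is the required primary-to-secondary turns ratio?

N_p/N_s ≈ 13.7

Z_p/Z_s = (N_p/N_s)², so N_p/N_s = √(1500/8) = √188 = 13.7.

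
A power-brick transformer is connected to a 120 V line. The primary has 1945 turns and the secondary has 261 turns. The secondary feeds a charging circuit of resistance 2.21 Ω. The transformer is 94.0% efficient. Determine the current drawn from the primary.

I_p ≈ 1.04 A

V_s = 120 × 261/1945 = 16.103 V.
I_s = V_s/R = 16.103/2.21 = 7.2863 A.
P_out = V_s I_s = 16.103 × 7.2863 = 117.33 W.
P_in = P_out/η = 117.33/0.940 = 124.82 W.
I_p = P_in/V_p = 124.82/120 = 1.04 A.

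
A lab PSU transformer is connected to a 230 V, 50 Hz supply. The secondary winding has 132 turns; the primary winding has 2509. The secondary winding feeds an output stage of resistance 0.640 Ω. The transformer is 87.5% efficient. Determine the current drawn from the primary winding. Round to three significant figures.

I_p ≈ 1.14 A

V_s = 230 × 132/2509 = 12.100 V.
I_s = V_s/R = 12.100/0.640 = 18.907 A.
P_out = V_s I_s = 12.100 × 18.907 = 228.78 W.
P_in = P_out/η = 228.78/0.875 = 261.47 W.
I_p = P_in/V_p = 261.47/230 = 1.14 A.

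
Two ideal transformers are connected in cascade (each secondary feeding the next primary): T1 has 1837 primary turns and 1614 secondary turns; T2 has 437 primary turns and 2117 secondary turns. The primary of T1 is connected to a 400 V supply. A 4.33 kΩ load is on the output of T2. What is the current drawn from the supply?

I_supply ≈ 1.67 A

Secondary of T1: V = 400.00 × 1614/1837 = 351.44 V.
Secondary of T2: V = 351.44 × 2117/437 = 1702.5 V.
I_load = 1702.5/4330 = 0.39319 A, so P_out = 1702.5 × 0.39319 = 669.42 W.
All ideal ⇒ P_in = P_out, so I_supply = 669.42/400 = 1.67 A.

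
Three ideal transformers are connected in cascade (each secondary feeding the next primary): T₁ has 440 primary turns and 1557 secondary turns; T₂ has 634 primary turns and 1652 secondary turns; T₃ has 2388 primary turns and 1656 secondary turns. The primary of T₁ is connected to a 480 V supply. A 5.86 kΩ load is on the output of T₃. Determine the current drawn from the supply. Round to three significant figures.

I_supply ≈ 3.35 A

After T₁: V = 480.00 × 1557/440 = 1698.5 V.
After T₂: V = 1698.5 × 1652/634 = 4425.9 V.
After T₃: V = 4425.9 × 1656/2388 = 3069.2 V.
I_load = 3069.2/5860 = 0.52375 A, so P_out = 3069.2 × 0.52375 = 1607.5 W.
All ideal ⇒ P_in = P_out, so I_supply = 1607.5/480 = 3.35 A.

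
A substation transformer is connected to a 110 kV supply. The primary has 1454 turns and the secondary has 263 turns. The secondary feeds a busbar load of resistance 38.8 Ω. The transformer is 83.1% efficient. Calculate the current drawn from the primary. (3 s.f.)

I_p ≈ 112 A

V_s = 110000 × 263/1454 = 19897 V.
I_s = V_s/R = 19897/38.8 = 512.81 A.
P_out = V_s I_s = 19897 × 512.81 = 1.0203×10^7 W.
P_in = P_out/η = 1.0203×10^7/0.831 = 1.2278×10^7 W.
I_p = P_in/V_p = 1.2278×10^7/110000 = 112 A.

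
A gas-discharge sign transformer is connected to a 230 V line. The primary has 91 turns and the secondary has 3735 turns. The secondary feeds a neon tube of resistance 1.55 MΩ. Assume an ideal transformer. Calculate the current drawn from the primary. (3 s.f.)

V_s = V_p × N_s/N_p = 230 × 3735/91 = 9440.1 V.
I_s = V_s/R = 9440.1/(1.55×10^6) = 0.0060904 A.
For an ideal transformer I_p N_p = I_s N_s, so I_p = 0.0060904 × 3735/91 = 0.250 A.

I_p ≈ 0.250 A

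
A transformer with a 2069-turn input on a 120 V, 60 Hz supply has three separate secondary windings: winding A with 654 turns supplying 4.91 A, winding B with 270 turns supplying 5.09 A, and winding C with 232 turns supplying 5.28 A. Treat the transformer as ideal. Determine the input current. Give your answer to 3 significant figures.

I_in ≈ 2.81 A

V_A = 120 × 654/2069 = 37.931 V; V_B = 120 × 270/2069 = 15.660 V; V_C = 120 × 232/2069 = 13.456 V.
P_out = V_A I_A + V_B I_B + V_C I_C = 37.931×4.91 + 15.660×5.09 + 13.456×5.28 = 186.24 + 79.708 + 71.046 = 337.00 W.
Ideal ⇒ P_in = P_out, so I_in = P_out/V_in = 337.00/120 = 2.81 A.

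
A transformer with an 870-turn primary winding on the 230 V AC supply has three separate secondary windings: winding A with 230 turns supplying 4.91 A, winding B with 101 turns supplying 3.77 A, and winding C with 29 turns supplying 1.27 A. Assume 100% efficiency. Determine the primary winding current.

V_A = 230 × 230/870 = 60.805 V; V_B = 230 × 101/870 = 26.701 V; V_C = 230 × 29/870 = 7.6667 V.
P_out = V_A I_A + V_B I_B + V_C I_C = 60.805×4.91 + 26.701×3.77 + 7.6667×1.27 = 298.55 + 100.66 + 9.7367 = 408.95 W.
Ideal ⇒ P_in = P_out, so I_p = P_out/V_p = 408.95/230 = 1.78 A.

I_p ≈ 1.78 A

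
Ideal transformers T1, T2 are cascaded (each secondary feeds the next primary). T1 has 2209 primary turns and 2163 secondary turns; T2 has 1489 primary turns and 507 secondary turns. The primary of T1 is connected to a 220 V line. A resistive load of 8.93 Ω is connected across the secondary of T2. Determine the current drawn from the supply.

I_supply ≈ 2.74 A

After T1: V = 220.00 × 2163/2209 = 215.42 V.
After T2: V = 215.42 × 507/1489 = 73.349 V.
I_load = 73.349/8.93 = 8.2138 A, so P_out = 73.349 × 8.2138 = 602.48 W.
All ideal ⇒ P_in = P_out, so I_supply = 602.48/220 = 2.74 A.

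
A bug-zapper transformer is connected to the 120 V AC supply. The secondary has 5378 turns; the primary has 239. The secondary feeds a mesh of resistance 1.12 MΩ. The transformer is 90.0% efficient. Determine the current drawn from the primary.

I_p ≈ 0.0603 A

V_s = 120 × 5378/239 = 2700.3 V.
I_s = V_s/R = 2700.3/(1.12×10^6) = 0.0024109 A.
P_out = V_s I_s = 2700.3 × 0.0024109 = 6.5101 W.
P_in = P_out/η = 6.5101/0.900 = 7.2335 W.
I_p = P_in/V_p = 7.2335/120 = 0.0603 A.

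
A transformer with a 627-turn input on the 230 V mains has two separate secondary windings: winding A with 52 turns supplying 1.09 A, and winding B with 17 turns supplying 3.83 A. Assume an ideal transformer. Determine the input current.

V_A = 230 × 52/627 = 19.075 V; V_B = 230 × 17/627 = 6.2360 V.
P_out = V_A I_A + V_B I_B = 19.075×1.09 + 6.2360×3.83 = 20.792 + 23.884 = 44.676 W.
Ideal ⇒ P_in = P_out, so I_in = P_out/V_in = 44.676/230 = 0.194 A.

I_in ≈ 0.194 A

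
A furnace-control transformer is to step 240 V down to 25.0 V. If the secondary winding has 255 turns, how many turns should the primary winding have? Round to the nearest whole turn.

N_p/N_s = V_p/V_s, so N_p = 255 × 240/25.0 = 2448.0 ≈ 2448 turns.

N_p = 2448 turns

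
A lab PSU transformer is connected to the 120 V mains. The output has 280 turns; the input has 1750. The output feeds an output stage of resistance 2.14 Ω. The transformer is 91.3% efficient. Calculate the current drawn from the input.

I_in ≈ 1.57 A

V_out = 120 × 280/1750 = 19.200 V.
I_out = V_out/R = 19.200/2.14 = 8.9720 A.
P_out = V_out I_out = 19.200 × 8.9720 = 172.26 W.
P_in = P_out/η = 172.26/0.913 = 188.68 W.
I_in = P_in/V_in = 188.68/120 = 1.57 A.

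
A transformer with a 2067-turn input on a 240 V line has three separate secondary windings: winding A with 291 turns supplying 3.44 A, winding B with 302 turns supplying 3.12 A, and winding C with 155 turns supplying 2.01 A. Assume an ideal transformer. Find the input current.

I_in ≈ 1.09 A

V_A = 240 × 291/2067 = 33.788 V; V_B = 240 × 302/2067 = 35.065 V; V_C = 240 × 155/2067 = 17.997 V.
P_out = V_A I_A + V_B I_B + V_C I_C = 33.788×3.44 + 35.065×3.12 + 17.997×2.01 = 116.23 + 109.40 + 36.174 = 261.81 W.
Ideal ⇒ P_in = P_out, so I_in = P_out/V_in = 261.81/240 = 1.09 A.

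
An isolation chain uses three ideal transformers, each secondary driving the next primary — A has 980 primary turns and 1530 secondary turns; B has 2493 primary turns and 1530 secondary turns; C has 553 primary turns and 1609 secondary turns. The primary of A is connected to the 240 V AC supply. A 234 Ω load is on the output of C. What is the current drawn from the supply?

Secondary of A: V = 240.00 × 1530/980 = 374.69 V.
Secondary of B: V = 374.69 × 1530/2493 = 229.96 V.
Secondary of C: V = 229.96 × 1609/553 = 669.08 V.
I_load = 669.08/234 = 2.8593 A, so P_out = 669.08 × 2.8593 = 1913.1 W.
All ideal ⇒ P_in = P_out, so I_supply = 1913.1/240 = 7.97 A.

I_supply ≈ 7.97 A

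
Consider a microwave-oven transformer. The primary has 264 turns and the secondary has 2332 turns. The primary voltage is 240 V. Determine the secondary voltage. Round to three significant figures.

V_s ≈ 2120 V

V_s/V_p = N_s/N_p, so V_s = 240 × 2332/264 = 2120 V.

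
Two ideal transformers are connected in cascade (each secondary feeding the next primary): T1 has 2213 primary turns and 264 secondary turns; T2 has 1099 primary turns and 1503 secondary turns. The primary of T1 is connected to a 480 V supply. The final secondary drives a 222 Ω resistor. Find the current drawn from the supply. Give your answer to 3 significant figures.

After T1: V = 480.00 × 264/2213 = 57.262 V.
After T2: V = 57.262 × 1503/1099 = 78.311 V.
I_load = 78.311/222 = 0.35275 A, so P_out = 78.311 × 0.35275 = 27.625 W.
All ideal ⇒ P_in = P_out, so I_supply = 27.625/480 = 0.0576 A.

I_supply ≈ 0.0576 A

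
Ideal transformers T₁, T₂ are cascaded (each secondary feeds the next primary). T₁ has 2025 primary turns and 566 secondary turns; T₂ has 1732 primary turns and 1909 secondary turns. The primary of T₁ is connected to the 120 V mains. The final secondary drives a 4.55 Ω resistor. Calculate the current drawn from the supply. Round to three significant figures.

I_supply ≈ 2.50 A

Secondary of T₁: V = 120.00 × 566/2025 = 33.541 V.
Secondary of T₂: V = 33.541 × 1909/1732 = 36.968 V.
I_load = 36.968/4.55 = 8.1249 A, so P_out = 36.968 × 8.1249 = 300.37 W.
All ideal ⇒ P_in = P_out, so I_supply = 300.37/120 = 2.50 A.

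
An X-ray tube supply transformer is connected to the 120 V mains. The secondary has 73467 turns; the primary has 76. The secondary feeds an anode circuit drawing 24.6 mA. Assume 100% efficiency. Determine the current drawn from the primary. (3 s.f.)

I_p ≈ 23.8 A

For an ideal transformer I_p N_p = I_s N_s, so I_p = 0.0246 × 73467/76 = 23.8 A.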